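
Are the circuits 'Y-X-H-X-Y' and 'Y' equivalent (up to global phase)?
No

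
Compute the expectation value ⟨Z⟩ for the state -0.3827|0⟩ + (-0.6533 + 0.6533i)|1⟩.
-0.7071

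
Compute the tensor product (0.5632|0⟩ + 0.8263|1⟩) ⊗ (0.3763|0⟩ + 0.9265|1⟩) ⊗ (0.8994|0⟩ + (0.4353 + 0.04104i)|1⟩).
0.1906|000⟩ + (0.09225 + 0.008698i)|001⟩ + 0.4693|010⟩ + (0.2271 + 0.02141i)|011⟩ + 0.2797|100⟩ + (0.1354 + 0.01276i)|101⟩ + 0.6886|110⟩ + (0.3333 + 0.03142i)|111⟩

amp(|b₁b₂…⟩) = product of the factor amplitudes for bits b₁, b₂, …; only kets whose every factor amplitude is nonzero survive.
|000⟩: (0.5632)(0.3763)(0.8994) = 0.1906
|001⟩: (0.5632)(0.3763)(0.4353 + 0.04104i) = (0.09225 + 0.008698i)
|010⟩: (0.5632)(0.9265)(0.8994) = 0.4693
|011⟩: (0.5632)(0.9265)(0.4353 + 0.04104i) = (0.2271 + 0.02141i)
|100⟩: (0.8263)(0.3763)(0.8994) = 0.2797
|101⟩: (0.8263)(0.3763)(0.4353 + 0.04104i) = (0.1354 + 0.01276i)
|110⟩: (0.8263)(0.9265)(0.8994) = 0.6886
|111⟩: (0.8263)(0.9265)(0.4353 + 0.04104i) = (0.3333 + 0.03142i)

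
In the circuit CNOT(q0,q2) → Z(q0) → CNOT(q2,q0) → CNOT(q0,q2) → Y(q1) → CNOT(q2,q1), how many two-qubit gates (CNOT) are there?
4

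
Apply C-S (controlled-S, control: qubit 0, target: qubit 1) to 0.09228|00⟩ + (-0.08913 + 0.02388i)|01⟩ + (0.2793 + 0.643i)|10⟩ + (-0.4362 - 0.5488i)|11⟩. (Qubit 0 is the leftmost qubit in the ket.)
0.09228|00⟩ + (-0.08913 + 0.02388i)|01⟩ + (0.2793 + 0.643i)|10⟩ + (0.5488 - 0.4362i)|11⟩

C-S leaves the control-|0⟩ kets |00⟩, |01⟩ unchanged and applies S to qubit 1 on the control-|1⟩ pair (|10⟩, |11⟩).
S = [[1, 0], [0, i]].
With a = amp(|10⟩) = (0.2793 + 0.643i) and b = amp(|11⟩) = (-0.4362 - 0.5488i):
new amp(|10⟩) = (1)·a = (0.2793 + 0.643i)
new amp(|11⟩) = (i)·b = (0.5488 - 0.4362i)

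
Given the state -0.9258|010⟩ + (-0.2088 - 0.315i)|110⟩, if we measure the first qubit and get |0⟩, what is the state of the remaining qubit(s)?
-|10⟩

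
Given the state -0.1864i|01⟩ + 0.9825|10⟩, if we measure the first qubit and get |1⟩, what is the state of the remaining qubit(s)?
|0⟩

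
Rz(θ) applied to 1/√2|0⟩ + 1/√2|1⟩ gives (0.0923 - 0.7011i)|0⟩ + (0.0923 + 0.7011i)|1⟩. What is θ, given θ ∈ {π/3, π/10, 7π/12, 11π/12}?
11π/12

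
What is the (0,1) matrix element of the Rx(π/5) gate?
-0.309i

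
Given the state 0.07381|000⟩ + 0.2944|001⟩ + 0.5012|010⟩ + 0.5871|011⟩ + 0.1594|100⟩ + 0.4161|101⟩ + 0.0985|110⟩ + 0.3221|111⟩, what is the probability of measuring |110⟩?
0.009702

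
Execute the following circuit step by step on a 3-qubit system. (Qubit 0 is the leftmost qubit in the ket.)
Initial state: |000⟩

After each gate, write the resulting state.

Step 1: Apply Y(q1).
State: i|010⟩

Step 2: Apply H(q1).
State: (1/√2)i|000⟩ - (1/√2)i|010⟩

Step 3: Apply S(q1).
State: (1/√2)i|000⟩ + 1/√2|010⟩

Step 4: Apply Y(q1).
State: -(1/√2)i|000⟩ - 1/√2|010⟩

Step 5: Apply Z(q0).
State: -(1/√2)i|000⟩ - 1/√2|010⟩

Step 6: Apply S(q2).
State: -(1/√2)i|000⟩ - 1/√2|010⟩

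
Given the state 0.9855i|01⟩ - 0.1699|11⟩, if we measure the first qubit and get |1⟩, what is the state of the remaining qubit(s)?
-|1⟩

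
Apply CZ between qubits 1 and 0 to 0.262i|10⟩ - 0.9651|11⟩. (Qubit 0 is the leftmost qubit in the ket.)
0.262i|10⟩ + 0.9651|11⟩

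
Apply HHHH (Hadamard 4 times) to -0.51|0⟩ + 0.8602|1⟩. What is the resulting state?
-0.51|0⟩ + 0.8602|1⟩

H² = I, so an even number of Hadamards cancels: H^4 = I and the state is unchanged.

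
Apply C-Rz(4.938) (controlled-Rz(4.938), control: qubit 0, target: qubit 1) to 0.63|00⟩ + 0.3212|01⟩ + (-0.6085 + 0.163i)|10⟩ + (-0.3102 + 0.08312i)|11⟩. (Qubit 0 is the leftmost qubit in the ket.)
0.63|00⟩ + 0.3212|01⟩ + (0.5775 + 0.2516i)|10⟩ + (0.1909 - 0.2583i)|11⟩

C-Rz(4.938) leaves the control-|0⟩ kets |00⟩, |01⟩ unchanged and applies Rz(4.938) to qubit 1 on the control-|1⟩ pair (|10⟩, |11⟩).
Rz(4.938) = [[e^(−iθ/2), 0], [0, e^(iθ/2)]] with e^(±iθ/2) = cos(θ/2) ± i·sin(θ/2); θ = 4.938, cos(θ/2) ≈ -0.782209, sin(θ/2) ≈ 0.623016.
With a = amp(|10⟩) = (-0.6085 + 0.163i) and b = amp(|11⟩) = (-0.3102 + 0.08312i):
new amp(|10⟩) = (-0.782209 - 0.623016i)·a = (0.5775 + 0.2516i)
new amp(|11⟩) = (-0.782209 + 0.623016i)·b = (0.1909 - 0.2583i)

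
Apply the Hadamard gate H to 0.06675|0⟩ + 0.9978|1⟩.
0.7528|0⟩ - 0.6584|1⟩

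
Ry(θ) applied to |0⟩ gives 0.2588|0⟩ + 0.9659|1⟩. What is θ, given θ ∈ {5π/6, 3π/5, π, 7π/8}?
5π/6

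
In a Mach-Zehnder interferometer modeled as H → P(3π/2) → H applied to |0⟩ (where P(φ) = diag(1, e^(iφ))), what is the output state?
(1/2 - (1/2)i)|0⟩ + (1/2 + (1/2)i)|1⟩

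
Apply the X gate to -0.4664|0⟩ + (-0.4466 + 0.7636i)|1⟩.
(-0.4466 + 0.7636i)|0⟩ - 0.4664|1⟩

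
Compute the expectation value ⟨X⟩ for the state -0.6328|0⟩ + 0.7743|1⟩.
-0.98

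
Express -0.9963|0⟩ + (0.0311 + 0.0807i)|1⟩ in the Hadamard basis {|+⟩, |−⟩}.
(-0.6825 + 0.05706i)|+⟩ + (-0.7265 - 0.05706i)|−⟩

With |ψ⟩ = α|0⟩ + β|1⟩, the Hadamard-basis coefficients are ⟨+|ψ⟩ = (α + β)/√2 and ⟨−|ψ⟩ = (α − β)/√2.
Here α = -0.9963, β = (0.0311 + 0.0807i): (α + β)/√2 = (-0.6825 + 0.05706i), (α − β)/√2 = (-0.7265 - 0.05706i).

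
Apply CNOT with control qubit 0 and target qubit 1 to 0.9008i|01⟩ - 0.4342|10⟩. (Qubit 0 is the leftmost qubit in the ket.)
0.9008i|01⟩ - 0.4342|11⟩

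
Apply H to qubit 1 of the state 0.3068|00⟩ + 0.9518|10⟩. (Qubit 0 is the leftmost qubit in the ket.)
0.2169|00⟩ + 0.2169|01⟩ + 0.673|10⟩ + 0.673|11⟩

H on qubit 1 mixes each pair of kets that differ only in qubit 1: amplitudes (a, b) of (|…0…⟩, |…1…⟩) become ((a + b)/√2, (a − b)/√2). Kets absent from the input have amplitude 0.
(|00⟩, |01⟩): (a, b) = (0.3068, 0) → (0.2169, 0.2169)
(|10⟩, |11⟩): (a, b) = (0.9518, 0) → (0.673, 0.673)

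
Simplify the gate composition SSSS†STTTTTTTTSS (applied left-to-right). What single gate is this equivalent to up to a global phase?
S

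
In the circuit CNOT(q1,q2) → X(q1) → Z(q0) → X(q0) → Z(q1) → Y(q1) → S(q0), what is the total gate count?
7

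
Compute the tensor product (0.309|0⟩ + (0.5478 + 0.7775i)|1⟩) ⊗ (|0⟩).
0.309|00⟩ + (0.5478 + 0.7775i)|10⟩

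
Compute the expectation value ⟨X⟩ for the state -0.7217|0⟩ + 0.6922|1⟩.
-0.9991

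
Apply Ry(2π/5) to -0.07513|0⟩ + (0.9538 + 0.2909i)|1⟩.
(-0.6214 - 0.171i)|0⟩ + (0.7275 + 0.2353i)|1⟩

Ry(2π/5) = [[cos(θ/2), −sin(θ/2)], [sin(θ/2), cos(θ/2)]]; θ = 2π/5, cos(θ/2) ≈ 0.809017, sin(θ/2) ≈ 0.587785.
With a = amp(|0⟩) = -0.07513 and b = amp(|1⟩) = (0.9538 + 0.2909i):
new amp(|0⟩) = (0.809017)·a + (-0.587785)·b = (-0.6214 - 0.171i)
new amp(|1⟩) = (0.587785)·a + (0.809017)·b = (0.7275 + 0.2353i)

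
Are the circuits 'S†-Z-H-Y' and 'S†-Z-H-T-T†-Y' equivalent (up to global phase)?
Yes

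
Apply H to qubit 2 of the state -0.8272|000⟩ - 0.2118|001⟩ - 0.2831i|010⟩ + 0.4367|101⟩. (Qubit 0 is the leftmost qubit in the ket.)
-0.7347|000⟩ - 0.4352|001⟩ - 0.2002i|010⟩ - 0.2002i|011⟩ + 0.3088|100⟩ - 0.3088|101⟩

H on qubit 2 mixes each pair of kets that differ only in qubit 2: amplitudes (a, b) of (|…0…⟩, |…1…⟩) become ((a + b)/√2, (a − b)/√2). Kets absent from the input have amplitude 0.
(|000⟩, |001⟩): (a, b) = (-0.8272, -0.2118) → (-0.7347, -0.4352)
(|010⟩, |011⟩): (a, b) = (-0.2831i, 0) → (-0.2002i, -0.2002i)
(|100⟩, |101⟩): (a, b) = (0, 0.4367) → (0.3088, -0.3088)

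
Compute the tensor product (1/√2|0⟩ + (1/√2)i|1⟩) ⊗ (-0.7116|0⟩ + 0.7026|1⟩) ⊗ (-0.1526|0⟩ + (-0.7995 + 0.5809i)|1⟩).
0.07678|000⟩ + (0.4023 - 0.2923i)|001⟩ - 0.07581|010⟩ + (-0.3972 + 0.2886i)|011⟩ + 0.07678i|100⟩ + (0.2923 + 0.4023i)|101⟩ - 0.07581i|110⟩ + (-0.2886 - 0.3972i)|111⟩

amp(|b₁b₂…⟩) = product of the factor amplitudes for bits b₁, b₂, …; only kets whose every factor amplitude is nonzero survive.
|000⟩: (1/√2)(-0.7116)(-0.1526) = 0.07678
|001⟩: (1/√2)(-0.7116)(-0.7995 + 0.5809i) = (0.4023 - 0.2923i)
|010⟩: (1/√2)(0.7026)(-0.1526) = -0.07581
|011⟩: (1/√2)(0.7026)(-0.7995 + 0.5809i) = (-0.3972 + 0.2886i)
|100⟩: ((1/√2)i)(-0.7116)(-0.1526) = 0.07678i
|101⟩: ((1/√2)i)(-0.7116)(-0.7995 + 0.5809i) = (0.2923 + 0.4023i)
|110⟩: ((1/√2)i)(0.7026)(-0.1526) = -0.07581i
|111⟩: ((1/√2)i)(0.7026)(-0.7995 + 0.5809i) = (-0.2886 - 0.3972i)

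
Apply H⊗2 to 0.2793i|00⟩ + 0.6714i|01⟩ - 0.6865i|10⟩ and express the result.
0.1321i|00⟩ - 0.5393i|01⟩ + 0.8186i|10⟩ + 0.1472i|11⟩

H⊗2 gives amp(|y⟩) = (1/2) Σ_x (−1)^(x·y) amp(|x⟩), where x·y is the number of positions in which both x and y have a 1.
|00⟩: (0.2793i + 0.6714i - 0.6865i)/2 = 0.1321i
|01⟩: (0.2793i - 0.6714i - 0.6865i)/2 = -0.5393i
|10⟩: (0.2793i + 0.6714i + 0.6865i)/2 = 0.8186i
|11⟩: (0.2793i - 0.6714i + 0.6865i)/2 = 0.1472i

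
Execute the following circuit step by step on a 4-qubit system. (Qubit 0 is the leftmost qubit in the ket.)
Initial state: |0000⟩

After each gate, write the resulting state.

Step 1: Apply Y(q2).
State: i|0010⟩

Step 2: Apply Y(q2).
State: |0000⟩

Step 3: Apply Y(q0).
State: i|1000⟩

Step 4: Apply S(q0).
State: -|1000⟩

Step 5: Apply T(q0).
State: (-1/√2 - (1/√2)i)|1000⟩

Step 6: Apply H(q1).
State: (-1/2 - (1/2)i)|1000⟩ + (-1/2 - (1/2)i)|1100⟩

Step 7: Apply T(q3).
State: (-1/2 - (1/2)i)|1000⟩ + (-1/2 - (1/2)i)|1100⟩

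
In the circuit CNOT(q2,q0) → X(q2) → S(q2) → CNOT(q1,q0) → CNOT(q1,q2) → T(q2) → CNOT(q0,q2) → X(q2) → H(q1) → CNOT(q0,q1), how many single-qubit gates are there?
5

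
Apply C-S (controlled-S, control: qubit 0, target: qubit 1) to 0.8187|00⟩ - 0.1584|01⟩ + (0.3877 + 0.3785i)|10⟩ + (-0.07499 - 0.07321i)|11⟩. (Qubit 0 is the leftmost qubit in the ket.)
0.8187|00⟩ - 0.1584|01⟩ + (0.3877 + 0.3785i)|10⟩ + (0.07321 - 0.07499i)|11⟩

C-S leaves the control-|0⟩ kets |00⟩, |01⟩ unchanged and applies S to qubit 1 on the control-|1⟩ pair (|10⟩, |11⟩).
S = [[1, 0], [0, i]].
With a = amp(|10⟩) = (0.3877 + 0.3785i) and b = amp(|11⟩) = (-0.07499 - 0.07321i):
new amp(|10⟩) = (1)·a = (0.3877 + 0.3785i)
new amp(|11⟩) = (i)·b = (0.07321 - 0.07499i)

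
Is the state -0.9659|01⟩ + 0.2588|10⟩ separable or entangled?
Entangled

Writing the state as a|00⟩ + b|01⟩ + c|10⟩ + d|11⟩, it is a product state iff ad − bc = 0.
Here (a, b, c, d) = (0, -0.9659, 0.2588, 0): ad − bc = (0)(0) − (-0.9659)(0.2588) = 0.25 ≠ 0, so the state is entangled.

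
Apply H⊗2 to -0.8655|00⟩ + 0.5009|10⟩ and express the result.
-0.1823|00⟩ - 0.1823|01⟩ - 0.6832|10⟩ - 0.6832|11⟩

H⊗2 gives amp(|y⟩) = (1/2) Σ_x (−1)^(x·y) amp(|x⟩), where x·y is the number of positions in which both x and y have a 1.
|00⟩: (-0.8655 + 0.5009)/2 = -0.1823
|01⟩: (-0.8655 + 0.5009)/2 = -0.1823
|10⟩: (-0.8655 - 0.5009)/2 = -0.6832
|11⟩: (-0.8655 - 0.5009)/2 = -0.6832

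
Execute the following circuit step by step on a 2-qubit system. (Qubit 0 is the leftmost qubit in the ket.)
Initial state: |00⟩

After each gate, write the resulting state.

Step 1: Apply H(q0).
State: 1/√2|00⟩ + 1/√2|10⟩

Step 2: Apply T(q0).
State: 1/√2|00⟩ + (1/2 + (1/2)i)|10⟩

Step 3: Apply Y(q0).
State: (1/2 - (1/2)i)|00⟩ + (1/√2)i|10⟩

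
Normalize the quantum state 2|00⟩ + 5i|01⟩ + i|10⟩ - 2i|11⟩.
0.343|00⟩ + 0.8575i|01⟩ + 0.1715i|10⟩ - 0.343i|11⟩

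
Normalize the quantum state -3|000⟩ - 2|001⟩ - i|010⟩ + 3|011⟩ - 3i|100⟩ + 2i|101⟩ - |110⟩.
-0.4932|000⟩ - 0.3288|001⟩ - 0.1644i|010⟩ + 0.4932|011⟩ - 0.4932i|100⟩ + 0.3288i|101⟩ - 0.1644|110⟩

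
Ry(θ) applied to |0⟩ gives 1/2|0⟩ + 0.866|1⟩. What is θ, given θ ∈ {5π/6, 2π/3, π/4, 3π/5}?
2π/3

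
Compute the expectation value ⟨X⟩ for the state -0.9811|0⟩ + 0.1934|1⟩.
-0.3795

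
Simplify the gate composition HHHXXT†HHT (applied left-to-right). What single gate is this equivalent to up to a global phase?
H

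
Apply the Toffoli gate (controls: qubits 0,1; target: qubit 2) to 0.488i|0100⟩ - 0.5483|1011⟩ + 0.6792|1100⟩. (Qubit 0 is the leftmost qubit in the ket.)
0.488i|0100⟩ - 0.5483|1011⟩ + 0.6792|1110⟩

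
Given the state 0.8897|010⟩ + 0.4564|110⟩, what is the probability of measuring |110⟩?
0.2083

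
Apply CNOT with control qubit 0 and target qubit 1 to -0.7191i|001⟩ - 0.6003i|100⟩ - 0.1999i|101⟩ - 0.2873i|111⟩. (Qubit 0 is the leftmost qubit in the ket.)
-0.7191i|001⟩ - 0.2873i|101⟩ - 0.6003i|110⟩ - 0.1999i|111⟩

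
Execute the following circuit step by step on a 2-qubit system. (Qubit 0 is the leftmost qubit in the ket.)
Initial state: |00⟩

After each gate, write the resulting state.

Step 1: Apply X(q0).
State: |10⟩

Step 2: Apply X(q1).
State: |11⟩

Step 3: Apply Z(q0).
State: -|11⟩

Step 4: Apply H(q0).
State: -1/√2|01⟩ + 1/√2|11⟩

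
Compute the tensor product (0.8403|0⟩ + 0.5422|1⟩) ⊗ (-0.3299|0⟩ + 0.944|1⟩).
-0.2772|00⟩ + 0.7932|01⟩ - 0.1789|10⟩ + 0.5118|11⟩

amp(|b₁b₂…⟩) = product of the factor amplitudes for bits b₁, b₂, …; only kets whose every factor amplitude is nonzero survive.
|00⟩: (0.8403)(-0.3299) = -0.2772
|01⟩: (0.8403)(0.944) = 0.7932
|10⟩: (0.5422)(-0.3299) = -0.1789
|11⟩: (0.5422)(0.944) = 0.5118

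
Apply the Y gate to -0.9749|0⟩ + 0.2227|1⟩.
-0.2227i|0⟩ - 0.9749i|1⟩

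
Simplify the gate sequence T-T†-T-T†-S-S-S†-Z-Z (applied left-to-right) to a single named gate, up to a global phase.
S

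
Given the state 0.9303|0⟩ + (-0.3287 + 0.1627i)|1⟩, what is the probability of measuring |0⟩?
0.8655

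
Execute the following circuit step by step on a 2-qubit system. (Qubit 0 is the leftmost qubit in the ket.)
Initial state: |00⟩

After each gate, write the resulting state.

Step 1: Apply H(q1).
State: 1/√2|00⟩ + 1/√2|01⟩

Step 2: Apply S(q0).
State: 1/√2|00⟩ + 1/√2|01⟩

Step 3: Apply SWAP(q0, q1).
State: 1/√2|00⟩ + 1/√2|10⟩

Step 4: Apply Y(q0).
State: -(1/√2)i|00⟩ + (1/√2)i|10⟩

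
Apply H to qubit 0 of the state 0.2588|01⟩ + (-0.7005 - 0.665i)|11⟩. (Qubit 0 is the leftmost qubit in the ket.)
(-0.3123 - 0.4702i)|01⟩ + (0.6783 + 0.4702i)|11⟩

H on qubit 0 mixes each pair of kets that differ only in qubit 0: amplitudes (a, b) of (|…0…⟩, |…1…⟩) become ((a + b)/√2, (a − b)/√2). Kets absent from the input have amplitude 0.
(|01⟩, |11⟩): (a, b) = (0.2588, (-0.7005 - 0.665i)) → ((-0.3123 - 0.4702i), (0.6783 + 0.4702i))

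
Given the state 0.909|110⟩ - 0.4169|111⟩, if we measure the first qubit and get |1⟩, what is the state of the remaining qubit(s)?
0.909|10⟩ - 0.4169|11⟩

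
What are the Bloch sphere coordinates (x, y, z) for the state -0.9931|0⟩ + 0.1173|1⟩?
(-0.233, 0, 0.9725)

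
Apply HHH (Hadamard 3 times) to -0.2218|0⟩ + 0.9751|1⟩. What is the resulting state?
0.5327|0⟩ - 0.8463|1⟩

H² = I, so H^3 = H: a single Hadamard. With (a, b) = (-0.2218, 0.9751), H gives ((a + b)/√2, (a − b)/√2) = (0.5327, -0.8463).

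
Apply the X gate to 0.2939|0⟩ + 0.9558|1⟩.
0.9558|0⟩ + 0.2939|1⟩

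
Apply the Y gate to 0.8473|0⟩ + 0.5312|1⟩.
-0.5312i|0⟩ + 0.8473i|1⟩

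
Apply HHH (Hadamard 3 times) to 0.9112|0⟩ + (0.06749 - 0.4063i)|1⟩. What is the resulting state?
(0.692 - 0.2873i)|0⟩ + (0.5966 + 0.2873i)|1⟩

H² = I, so H^3 = H: a single Hadamard. With (a, b) = (0.9112, (0.06749 - 0.4063i)), H gives ((a + b)/√2, (a − b)/√2) = ((0.692 - 0.2873i), (0.5966 + 0.2873i)).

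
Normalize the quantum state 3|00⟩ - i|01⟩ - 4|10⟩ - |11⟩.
1/√3|00⟩ - 0.1925i|01⟩ - 0.7698|10⟩ - 0.1925|11⟩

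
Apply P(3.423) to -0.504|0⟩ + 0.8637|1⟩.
-0.504|0⟩ + (-0.8297 - 0.2399i)|1⟩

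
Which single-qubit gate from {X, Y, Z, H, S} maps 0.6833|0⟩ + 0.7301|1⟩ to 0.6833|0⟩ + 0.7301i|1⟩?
S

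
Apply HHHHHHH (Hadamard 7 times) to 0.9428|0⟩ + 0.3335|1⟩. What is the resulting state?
0.9025|0⟩ + 0.4308|1⟩

H² = I, so H^7 = H: a single Hadamard. With (a, b) = (0.9428, 0.3335), H gives ((a + b)/√2, (a − b)/√2) = (0.9025, 0.4308).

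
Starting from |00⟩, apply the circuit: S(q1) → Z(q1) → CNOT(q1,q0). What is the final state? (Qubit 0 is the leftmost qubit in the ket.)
|00⟩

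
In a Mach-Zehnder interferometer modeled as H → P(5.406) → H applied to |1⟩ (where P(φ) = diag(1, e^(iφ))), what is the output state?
(0.1803 + 0.3845i)|0⟩ + (0.8197 - 0.3845i)|1⟩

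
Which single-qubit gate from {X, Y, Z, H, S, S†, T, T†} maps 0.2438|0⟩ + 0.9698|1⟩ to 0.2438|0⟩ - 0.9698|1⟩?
Z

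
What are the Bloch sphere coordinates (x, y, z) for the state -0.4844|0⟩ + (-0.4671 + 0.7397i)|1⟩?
(0.4525, -0.7166, -0.5307)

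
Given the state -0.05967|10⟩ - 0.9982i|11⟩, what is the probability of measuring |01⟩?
0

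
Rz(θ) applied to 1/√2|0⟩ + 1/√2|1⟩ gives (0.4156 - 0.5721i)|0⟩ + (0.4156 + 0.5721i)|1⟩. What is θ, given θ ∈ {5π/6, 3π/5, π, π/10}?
3π/5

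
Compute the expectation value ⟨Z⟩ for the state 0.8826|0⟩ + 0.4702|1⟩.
0.5579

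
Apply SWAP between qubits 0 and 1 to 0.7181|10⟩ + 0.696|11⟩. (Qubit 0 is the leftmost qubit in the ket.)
0.7181|01⟩ + 0.696|11⟩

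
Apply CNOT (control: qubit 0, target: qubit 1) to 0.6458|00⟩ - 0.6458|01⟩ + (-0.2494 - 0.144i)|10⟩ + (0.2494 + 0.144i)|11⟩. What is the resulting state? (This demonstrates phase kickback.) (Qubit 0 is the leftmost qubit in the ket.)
0.6458|00⟩ - 0.6458|01⟩ + (0.2494 + 0.144i)|10⟩ + (-0.2494 - 0.144i)|11⟩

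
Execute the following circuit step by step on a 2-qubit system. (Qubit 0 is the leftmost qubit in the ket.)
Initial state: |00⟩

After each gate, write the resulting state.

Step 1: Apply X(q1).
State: |01⟩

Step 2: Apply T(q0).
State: |01⟩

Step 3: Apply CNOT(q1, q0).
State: |11⟩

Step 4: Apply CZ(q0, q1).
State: -|11⟩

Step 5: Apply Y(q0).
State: i|01⟩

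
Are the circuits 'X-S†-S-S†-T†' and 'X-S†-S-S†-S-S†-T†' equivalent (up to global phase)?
Yes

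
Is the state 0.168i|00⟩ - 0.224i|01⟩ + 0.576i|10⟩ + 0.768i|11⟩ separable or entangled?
Entangled

Writing the state as a|00⟩ + b|01⟩ + c|10⟩ + d|11⟩, it is a product state iff ad − bc = 0.
Here (a, b, c, d) = (0.168i, -0.224i, 0.576i, 0.768i): ad − bc = (0.168i)(0.768i) − (-0.224i)(0.576i) = -0.258 ≠ 0, so the state is entangled.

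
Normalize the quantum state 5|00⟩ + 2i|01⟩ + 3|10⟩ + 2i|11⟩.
0.7715|00⟩ + 0.3086i|01⟩ + 0.4629|10⟩ + 0.3086i|11⟩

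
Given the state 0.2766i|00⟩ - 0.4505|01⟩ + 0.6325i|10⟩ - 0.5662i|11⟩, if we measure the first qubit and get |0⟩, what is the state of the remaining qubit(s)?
0.5232i|0⟩ - 0.8522|1⟩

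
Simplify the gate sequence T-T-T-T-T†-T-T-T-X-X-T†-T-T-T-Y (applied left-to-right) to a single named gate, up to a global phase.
Y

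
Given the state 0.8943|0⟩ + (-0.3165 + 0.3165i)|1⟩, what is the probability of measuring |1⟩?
0.2003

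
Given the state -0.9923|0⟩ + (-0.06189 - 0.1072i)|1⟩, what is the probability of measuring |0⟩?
0.9847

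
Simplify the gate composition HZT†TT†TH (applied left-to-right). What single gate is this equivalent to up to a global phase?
X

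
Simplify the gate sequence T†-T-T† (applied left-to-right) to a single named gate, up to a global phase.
T†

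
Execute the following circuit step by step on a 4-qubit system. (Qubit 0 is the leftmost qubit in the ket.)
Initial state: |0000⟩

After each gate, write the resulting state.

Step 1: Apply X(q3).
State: |0001⟩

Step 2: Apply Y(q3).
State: -i|0000⟩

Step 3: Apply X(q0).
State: -i|1000⟩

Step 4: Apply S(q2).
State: -i|1000⟩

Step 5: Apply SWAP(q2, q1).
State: -i|1000⟩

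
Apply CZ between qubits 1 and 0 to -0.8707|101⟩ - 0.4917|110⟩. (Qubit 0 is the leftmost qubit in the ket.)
-0.8707|101⟩ + 0.4917|110⟩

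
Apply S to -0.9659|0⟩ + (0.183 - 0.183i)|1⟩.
-0.9659|0⟩ + (0.183 + 0.183i)|1⟩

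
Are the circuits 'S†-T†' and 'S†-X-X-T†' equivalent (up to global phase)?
Yes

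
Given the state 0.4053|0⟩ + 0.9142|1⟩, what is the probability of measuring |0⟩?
0.1643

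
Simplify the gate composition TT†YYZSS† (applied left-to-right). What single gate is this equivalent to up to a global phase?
Z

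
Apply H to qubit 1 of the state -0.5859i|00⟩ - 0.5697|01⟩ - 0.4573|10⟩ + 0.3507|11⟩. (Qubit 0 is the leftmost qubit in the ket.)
(-0.4028 - 0.4143i)|00⟩ + (0.4028 - 0.4143i)|01⟩ - 0.07538|10⟩ - 0.5713|11⟩

H on qubit 1 mixes each pair of kets that differ only in qubit 1: amplitudes (a, b) of (|…0…⟩, |…1…⟩) become ((a + b)/√2, (a − b)/√2). Kets absent from the input have amplitude 0.
(|00⟩, |01⟩): (a, b) = (-0.5859i, -0.5697) → ((-0.4028 - 0.4143i), (0.4028 - 0.4143i))
(|10⟩, |11⟩): (a, b) = (-0.4573, 0.3507) → (-0.07538, -0.5713)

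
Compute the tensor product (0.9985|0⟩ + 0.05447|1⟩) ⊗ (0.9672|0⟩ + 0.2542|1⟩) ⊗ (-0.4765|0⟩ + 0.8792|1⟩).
-0.4602|000⟩ + 0.8491|001⟩ - 0.1209|010⟩ + 0.2232|011⟩ - 0.0251|100⟩ + 0.04632|101⟩ - 0.006598|110⟩ + 0.01217|111⟩

amp(|b₁b₂…⟩) = product of the factor amplitudes for bits b₁, b₂, …; only kets whose every factor amplitude is nonzero survive.
|000⟩: (0.9985)(0.9672)(-0.4765) = -0.4602
|001⟩: (0.9985)(0.9672)(0.8792) = 0.8491
|010⟩: (0.9985)(0.2542)(-0.4765) = -0.1209
|011⟩: (0.9985)(0.2542)(0.8792) = 0.2232
|100⟩: (0.05447)(0.9672)(-0.4765) = -0.0251
|101⟩: (0.05447)(0.9672)(0.8792) = 0.04632
|110⟩: (0.05447)(0.2542)(-0.4765) = -0.006598
|111⟩: (0.05447)(0.2542)(0.8792) = 0.01217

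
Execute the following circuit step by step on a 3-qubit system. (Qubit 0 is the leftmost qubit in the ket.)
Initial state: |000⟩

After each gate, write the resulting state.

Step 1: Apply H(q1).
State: 1/√2|000⟩ + 1/√2|010⟩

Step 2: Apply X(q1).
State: 1/√2|000⟩ + 1/√2|010⟩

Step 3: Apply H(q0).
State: 1/2|000⟩ + 1/2|010⟩ + 1/2|100⟩ + 1/2|110⟩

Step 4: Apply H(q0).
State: 1/√2|000⟩ + 1/√2|010⟩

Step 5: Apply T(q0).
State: 1/√2|000⟩ + 1/√2|010⟩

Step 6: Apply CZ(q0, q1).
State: 1/√2|000⟩ + 1/√2|010⟩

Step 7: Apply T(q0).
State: 1/√2|000⟩ + 1/√2|010⟩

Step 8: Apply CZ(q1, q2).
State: 1/√2|000⟩ + 1/√2|010⟩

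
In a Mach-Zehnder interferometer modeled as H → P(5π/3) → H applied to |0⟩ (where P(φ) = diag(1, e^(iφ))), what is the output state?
(0.75 - 0.433i)|0⟩ + (0.25 + 0.433i)|1⟩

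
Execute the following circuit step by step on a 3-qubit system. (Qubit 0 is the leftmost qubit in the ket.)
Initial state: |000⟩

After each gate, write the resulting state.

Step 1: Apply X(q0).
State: |100⟩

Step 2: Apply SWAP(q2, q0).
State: |001⟩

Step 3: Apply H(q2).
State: 1/√2|000⟩ - 1/√2|001⟩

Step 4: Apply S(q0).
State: 1/√2|000⟩ - 1/√2|001⟩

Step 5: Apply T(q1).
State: 1/√2|000⟩ - 1/√2|001⟩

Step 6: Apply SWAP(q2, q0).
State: 1/√2|000⟩ - 1/√2|100⟩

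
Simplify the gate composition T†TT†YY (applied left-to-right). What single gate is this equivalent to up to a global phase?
T†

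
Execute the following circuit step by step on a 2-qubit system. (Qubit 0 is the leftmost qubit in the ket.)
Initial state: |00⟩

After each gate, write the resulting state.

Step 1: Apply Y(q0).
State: i|10⟩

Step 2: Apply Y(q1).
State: -|11⟩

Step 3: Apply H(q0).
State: -1/√2|01⟩ + 1/√2|11⟩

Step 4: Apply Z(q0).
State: -1/√2|01⟩ - 1/√2|11⟩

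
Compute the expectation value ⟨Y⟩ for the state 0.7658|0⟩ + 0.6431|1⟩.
0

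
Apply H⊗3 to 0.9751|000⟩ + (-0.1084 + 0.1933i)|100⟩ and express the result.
(0.3064 + 0.06834i)|000⟩ + (0.3064 + 0.06834i)|001⟩ + (0.3064 + 0.06834i)|010⟩ + (0.3064 + 0.06834i)|011⟩ + (0.3831 - 0.06834i)|100⟩ + (0.3831 - 0.06834i)|101⟩ + (0.3831 - 0.06834i)|110⟩ + (0.3831 - 0.06834i)|111⟩

H⊗3 gives amp(|y⟩) = (1/2√2) Σ_x (−1)^(x·y) amp(|x⟩), where x·y is the number of positions in which both x and y have a 1.
|000⟩: (0.9751 + (-0.1084 + 0.1933i))/(2√2) = (0.3064 + 0.06834i)
|001⟩: (0.9751 + (-0.1084 + 0.1933i))/(2√2) = (0.3064 + 0.06834i)
|010⟩: (0.9751 + (-0.1084 + 0.1933i))/(2√2) = (0.3064 + 0.06834i)
|011⟩: (0.9751 + (-0.1084 + 0.1933i))/(2√2) = (0.3064 + 0.06834i)
|100⟩: (0.9751 - (-0.1084 + 0.1933i))/(2√2) = (0.3831 - 0.06834i)
|101⟩: (0.9751 - (-0.1084 + 0.1933i))/(2√2) = (0.3831 - 0.06834i)
|110⟩: (0.9751 - (-0.1084 + 0.1933i))/(2√2) = (0.3831 - 0.06834i)
|111⟩: (0.9751 - (-0.1084 + 0.1933i))/(2√2) = (0.3831 - 0.06834i)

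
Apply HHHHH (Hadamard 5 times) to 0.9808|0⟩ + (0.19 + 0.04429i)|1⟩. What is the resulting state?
(0.8279 + 0.03132i)|0⟩ + (0.5592 - 0.03132i)|1⟩

H² = I, so H^5 = H: a single Hadamard. With (a, b) = (0.9808, (0.19 + 0.04429i)), H gives ((a + b)/√2, (a − b)/√2) = ((0.8279 + 0.03132i), (0.5592 - 0.03132i)).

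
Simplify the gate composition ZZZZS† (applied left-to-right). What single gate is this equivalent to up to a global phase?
S†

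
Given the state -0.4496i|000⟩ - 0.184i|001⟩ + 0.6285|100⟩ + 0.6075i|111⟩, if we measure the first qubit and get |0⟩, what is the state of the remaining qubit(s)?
-0.9255i|00⟩ - 0.3788i|01⟩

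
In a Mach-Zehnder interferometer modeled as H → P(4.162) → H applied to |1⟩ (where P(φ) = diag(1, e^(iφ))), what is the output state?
(0.7615 + 0.4262i)|0⟩ + (0.2385 - 0.4262i)|1⟩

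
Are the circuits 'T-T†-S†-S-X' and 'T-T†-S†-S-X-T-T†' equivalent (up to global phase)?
Yes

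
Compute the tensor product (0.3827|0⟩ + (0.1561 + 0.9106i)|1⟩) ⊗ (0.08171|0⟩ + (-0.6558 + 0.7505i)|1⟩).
0.03127|00⟩ + (-0.251 + 0.2872i)|01⟩ + (0.01275 + 0.07441i)|10⟩ + (-0.7858 - 0.48i)|11⟩

amp(|b₁b₂…⟩) = product of the factor amplitudes for bits b₁, b₂, …; only kets whose every factor amplitude is nonzero survive.
|00⟩: (0.3827)(0.08171) = 0.03127
|01⟩: (0.3827)(-0.6558 + 0.7505i) = (-0.251 + 0.2872i)
|10⟩: (0.1561 + 0.9106i)(0.08171) = (0.01275 + 0.07441i)
|11⟩: (0.1561 + 0.9106i)(-0.6558 + 0.7505i) = (-0.7858 - 0.48i)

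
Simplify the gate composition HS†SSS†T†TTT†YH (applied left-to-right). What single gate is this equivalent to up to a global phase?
Y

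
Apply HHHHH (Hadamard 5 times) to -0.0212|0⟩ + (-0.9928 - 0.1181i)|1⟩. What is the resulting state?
(-0.717 - 0.08351i)|0⟩ + (0.687 + 0.08351i)|1⟩

H² = I, so H^5 = H: a single Hadamard. With (a, b) = (-0.0212, (-0.9928 - 0.1181i)), H gives ((a + b)/√2, (a − b)/√2) = ((-0.717 - 0.08351i), (0.687 + 0.08351i)).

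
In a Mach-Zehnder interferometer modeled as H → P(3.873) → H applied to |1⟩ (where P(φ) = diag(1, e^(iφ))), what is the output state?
(0.8721 + 0.334i)|0⟩ + (0.1279 - 0.334i)|1⟩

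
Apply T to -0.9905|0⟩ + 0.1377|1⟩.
-0.9905|0⟩ + (0.09737 + 0.09737i)|1⟩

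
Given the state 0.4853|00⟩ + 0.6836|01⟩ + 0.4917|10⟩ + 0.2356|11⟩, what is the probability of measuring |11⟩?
0.05551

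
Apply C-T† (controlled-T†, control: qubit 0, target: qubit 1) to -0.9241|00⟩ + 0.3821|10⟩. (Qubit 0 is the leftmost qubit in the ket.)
-0.9241|00⟩ + 0.3821|10⟩

C-T† leaves the control-|0⟩ kets |00⟩, |01⟩ unchanged and applies T† to qubit 1 on the control-|1⟩ pair (|10⟩, |11⟩).
T† = [[1, 0], [0, (1/√2 - (1/√2)i)]].
With a = amp(|10⟩) = 0.3821 and b = amp(|11⟩) = 0:
new amp(|10⟩) = (1)·a = 0.3821
new amp(|11⟩) = (1/√2 - (1/√2)i)·b = 0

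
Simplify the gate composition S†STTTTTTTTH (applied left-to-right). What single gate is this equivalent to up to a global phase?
H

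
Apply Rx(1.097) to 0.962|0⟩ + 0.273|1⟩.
(0.8209 - 0.1423i)|0⟩ + (0.233 - 0.5016i)|1⟩

Rx(1.097) = [[cos(θ/2), −i·sin(θ/2)], [−i·sin(θ/2), cos(θ/2)]]; θ = 1.097, cos(θ/2) ≈ 0.853308, sin(θ/2) ≈ 0.521408.
With a = amp(|0⟩) = 0.962 and b = amp(|1⟩) = 0.273:
new amp(|0⟩) = (0.853308)·a + (-0.521408i)·b = (0.8209 - 0.1423i)
new amp(|1⟩) = (-0.521408i)·a + (0.853308)·b = (0.233 - 0.5016i)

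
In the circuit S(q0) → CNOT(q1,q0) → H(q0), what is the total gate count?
3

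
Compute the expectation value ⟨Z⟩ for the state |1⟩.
-1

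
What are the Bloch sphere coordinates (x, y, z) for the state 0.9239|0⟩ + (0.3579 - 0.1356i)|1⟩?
(0.6613, -0.2506, 0.7071)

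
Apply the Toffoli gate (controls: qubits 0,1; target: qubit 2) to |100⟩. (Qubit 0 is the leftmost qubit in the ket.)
|100⟩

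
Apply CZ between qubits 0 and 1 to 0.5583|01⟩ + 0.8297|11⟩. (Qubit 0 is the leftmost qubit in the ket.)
0.5583|01⟩ - 0.8297|11⟩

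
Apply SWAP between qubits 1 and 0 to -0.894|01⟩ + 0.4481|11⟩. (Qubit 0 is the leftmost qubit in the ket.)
-0.894|10⟩ + 0.4481|11⟩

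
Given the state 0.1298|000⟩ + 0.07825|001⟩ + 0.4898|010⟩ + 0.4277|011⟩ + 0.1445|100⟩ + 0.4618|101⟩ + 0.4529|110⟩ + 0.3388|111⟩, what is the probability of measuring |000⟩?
0.01685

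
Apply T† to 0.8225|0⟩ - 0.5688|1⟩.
0.8225|0⟩ + (-0.4022 + 0.4022i)|1⟩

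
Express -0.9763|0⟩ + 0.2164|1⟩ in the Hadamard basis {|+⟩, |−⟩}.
-0.5373|+⟩ - 0.8434|−⟩

With |ψ⟩ = α|0⟩ + β|1⟩, the Hadamard-basis coefficients are ⟨+|ψ⟩ = (α + β)/√2 and ⟨−|ψ⟩ = (α − β)/√2.
Here α = -0.9763, β = 0.2164: (α + β)/√2 = -0.5373, (α − β)/√2 = -0.8434.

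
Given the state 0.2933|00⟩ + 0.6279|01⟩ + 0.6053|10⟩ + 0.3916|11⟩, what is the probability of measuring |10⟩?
0.3664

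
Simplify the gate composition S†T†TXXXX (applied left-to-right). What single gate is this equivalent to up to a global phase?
S†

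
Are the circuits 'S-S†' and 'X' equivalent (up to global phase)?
No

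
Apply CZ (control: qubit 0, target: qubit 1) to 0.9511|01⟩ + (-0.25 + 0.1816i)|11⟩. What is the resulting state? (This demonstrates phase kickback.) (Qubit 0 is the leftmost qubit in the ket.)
0.9511|01⟩ + (0.25 - 0.1816i)|11⟩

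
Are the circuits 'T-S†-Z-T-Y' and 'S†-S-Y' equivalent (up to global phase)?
No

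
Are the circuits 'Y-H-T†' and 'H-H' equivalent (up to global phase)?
No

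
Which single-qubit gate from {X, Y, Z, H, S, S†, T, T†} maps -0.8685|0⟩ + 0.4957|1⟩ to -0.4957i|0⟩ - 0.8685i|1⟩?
Y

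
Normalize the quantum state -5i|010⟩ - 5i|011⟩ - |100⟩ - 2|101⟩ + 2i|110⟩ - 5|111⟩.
-0.5455i|010⟩ - 0.5455i|011⟩ - 0.1091|100⟩ - 0.2182|101⟩ + 0.2182i|110⟩ - 0.5455|111⟩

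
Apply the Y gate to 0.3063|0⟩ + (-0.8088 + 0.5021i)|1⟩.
(0.5021 + 0.8088i)|0⟩ + 0.3063i|1⟩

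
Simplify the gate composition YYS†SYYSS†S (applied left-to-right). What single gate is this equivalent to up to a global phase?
S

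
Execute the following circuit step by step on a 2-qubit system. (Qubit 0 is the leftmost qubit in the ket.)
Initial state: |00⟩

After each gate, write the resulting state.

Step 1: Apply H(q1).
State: 1/√2|00⟩ + 1/√2|01⟩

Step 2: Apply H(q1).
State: |00⟩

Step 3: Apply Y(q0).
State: i|10⟩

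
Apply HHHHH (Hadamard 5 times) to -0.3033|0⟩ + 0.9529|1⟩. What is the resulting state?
0.4593|0⟩ - 0.8883|1⟩

H² = I, so H^5 = H: a single Hadamard. With (a, b) = (-0.3033, 0.9529), H gives ((a + b)/√2, (a − b)/√2) = (0.4593, -0.8883).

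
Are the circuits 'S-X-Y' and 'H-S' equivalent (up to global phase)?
No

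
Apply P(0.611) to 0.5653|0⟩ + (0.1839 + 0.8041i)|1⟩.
0.5653|0⟩ + (-0.3107 + 0.7641i)|1⟩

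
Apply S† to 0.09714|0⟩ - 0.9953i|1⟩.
0.09714|0⟩ - 0.9953|1⟩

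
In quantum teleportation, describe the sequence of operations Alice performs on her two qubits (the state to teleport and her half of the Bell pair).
CNOT (state → Bell), then H on state qubit, then measure both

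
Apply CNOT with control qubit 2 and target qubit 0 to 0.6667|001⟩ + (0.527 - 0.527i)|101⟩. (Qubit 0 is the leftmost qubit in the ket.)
(0.527 - 0.527i)|001⟩ + 0.6667|101⟩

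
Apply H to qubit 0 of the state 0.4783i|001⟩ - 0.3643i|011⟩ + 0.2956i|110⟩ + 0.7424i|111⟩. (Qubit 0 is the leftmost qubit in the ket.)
0.3382i|001⟩ + 0.209i|010⟩ + 0.2674i|011⟩ + 0.3382i|101⟩ - 0.209i|110⟩ - 0.7826i|111⟩

H on qubit 0 mixes each pair of kets that differ only in qubit 0: amplitudes (a, b) of (|…0…⟩, |…1…⟩) become ((a + b)/√2, (a − b)/√2). Kets absent from the input have amplitude 0.
(|001⟩, |101⟩): (a, b) = (0.4783i, 0) → (0.3382i, 0.3382i)
(|010⟩, |110⟩): (a, b) = (0, 0.2956i) → (0.209i, -0.209i)
(|011⟩, |111⟩): (a, b) = (-0.3643i, 0.7424i) → (0.2674i, -0.7826i)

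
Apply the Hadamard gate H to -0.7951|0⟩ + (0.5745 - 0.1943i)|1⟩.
(-0.156 - 0.1374i)|0⟩ + (-0.9685 + 0.1374i)|1⟩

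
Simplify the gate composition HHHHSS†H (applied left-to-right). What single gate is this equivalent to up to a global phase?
H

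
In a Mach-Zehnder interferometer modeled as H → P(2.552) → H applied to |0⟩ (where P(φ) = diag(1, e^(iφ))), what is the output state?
(0.08442 + 0.278i)|0⟩ + (0.9156 - 0.278i)|1⟩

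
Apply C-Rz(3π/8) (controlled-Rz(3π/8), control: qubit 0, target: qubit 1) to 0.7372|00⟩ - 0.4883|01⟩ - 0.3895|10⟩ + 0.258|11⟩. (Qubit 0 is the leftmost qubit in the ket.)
0.7372|00⟩ - 0.4883|01⟩ + (-0.3239 + 0.2164i)|10⟩ + (0.2145 + 0.1433i)|11⟩

C-Rz(3π/8) leaves the control-|0⟩ kets |00⟩, |01⟩ unchanged and applies Rz(3π/8) to qubit 1 on the control-|1⟩ pair (|10⟩, |11⟩).
Rz(3π/8) = [[e^(−iθ/2), 0], [0, e^(iθ/2)]] with e^(±iθ/2) = cos(θ/2) ± i·sin(θ/2); θ = 3π/8, cos(θ/2) ≈ 0.83147, sin(θ/2) ≈ 0.55557.
With a = amp(|10⟩) = -0.3895 and b = amp(|11⟩) = 0.258:
new amp(|10⟩) = (0.83147 - 0.55557i)·a = (-0.3239 + 0.2164i)
new amp(|11⟩) = (0.83147 + 0.55557i)·b = (0.2145 + 0.1433i)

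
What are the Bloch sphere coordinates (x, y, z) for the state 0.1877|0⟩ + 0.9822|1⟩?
(0.3687, 0, -0.9295)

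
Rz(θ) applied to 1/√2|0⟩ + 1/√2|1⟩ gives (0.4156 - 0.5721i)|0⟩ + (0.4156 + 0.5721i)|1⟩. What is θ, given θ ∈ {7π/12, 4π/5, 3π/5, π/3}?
3π/5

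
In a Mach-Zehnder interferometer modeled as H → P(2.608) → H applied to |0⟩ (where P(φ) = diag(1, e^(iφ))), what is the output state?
(0.06951 + 0.2543i)|0⟩ + (0.9305 - 0.2543i)|1⟩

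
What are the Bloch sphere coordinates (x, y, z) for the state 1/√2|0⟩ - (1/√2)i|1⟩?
(0, -1, 0)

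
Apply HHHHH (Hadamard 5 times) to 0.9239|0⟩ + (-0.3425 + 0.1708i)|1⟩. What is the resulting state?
(0.4111 + 0.1208i)|0⟩ + (0.8955 - 0.1208i)|1⟩

H² = I, so H^5 = H: a single Hadamard. With (a, b) = (0.9239, (-0.3425 + 0.1708i)), H gives ((a + b)/√2, (a − b)/√2) = ((0.4111 + 0.1208i), (0.8955 - 0.1208i)).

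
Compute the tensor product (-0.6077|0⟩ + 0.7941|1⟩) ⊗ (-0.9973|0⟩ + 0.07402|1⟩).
0.6061|00⟩ - 0.04498|01⟩ - 0.792|10⟩ + 0.05878|11⟩

amp(|b₁b₂…⟩) = product of the factor amplitudes for bits b₁, b₂, …; only kets whose every factor amplitude is nonzero survive.
|00⟩: (-0.6077)(-0.9973) = 0.6061
|01⟩: (-0.6077)(0.07402) = -0.04498
|10⟩: (0.7941)(-0.9973) = -0.792
|11⟩: (0.7941)(0.07402) = 0.05878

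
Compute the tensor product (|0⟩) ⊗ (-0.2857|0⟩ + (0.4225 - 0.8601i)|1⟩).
-0.2857|00⟩ + (0.4225 - 0.8601i)|01⟩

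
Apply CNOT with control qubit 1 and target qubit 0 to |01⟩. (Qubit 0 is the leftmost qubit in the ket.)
|11⟩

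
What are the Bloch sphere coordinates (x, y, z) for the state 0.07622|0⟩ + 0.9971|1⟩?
(0.152, 0, -0.9884)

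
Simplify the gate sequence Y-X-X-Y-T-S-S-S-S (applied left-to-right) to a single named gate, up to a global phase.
T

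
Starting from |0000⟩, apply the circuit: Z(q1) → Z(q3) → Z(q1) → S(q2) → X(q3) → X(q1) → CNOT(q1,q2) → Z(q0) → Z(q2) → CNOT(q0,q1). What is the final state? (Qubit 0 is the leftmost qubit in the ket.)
-|0111⟩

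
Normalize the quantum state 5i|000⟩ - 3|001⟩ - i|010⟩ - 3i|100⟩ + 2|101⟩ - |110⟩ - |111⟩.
(1/√2)i|000⟩ - 0.4243|001⟩ - 0.1414i|010⟩ - 0.4243i|100⟩ + 0.2828|101⟩ - 0.1414|110⟩ - 0.1414|111⟩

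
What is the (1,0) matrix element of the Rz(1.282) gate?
0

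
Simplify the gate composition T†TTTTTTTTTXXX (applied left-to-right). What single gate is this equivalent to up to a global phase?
X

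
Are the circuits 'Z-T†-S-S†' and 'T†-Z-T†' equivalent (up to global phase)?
No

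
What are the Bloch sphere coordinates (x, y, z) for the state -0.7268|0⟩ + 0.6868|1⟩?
(-0.9983, 0, 0.05654)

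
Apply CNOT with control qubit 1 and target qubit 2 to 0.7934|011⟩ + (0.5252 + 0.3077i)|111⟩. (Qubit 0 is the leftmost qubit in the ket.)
0.7934|010⟩ + (0.5252 + 0.3077i)|110⟩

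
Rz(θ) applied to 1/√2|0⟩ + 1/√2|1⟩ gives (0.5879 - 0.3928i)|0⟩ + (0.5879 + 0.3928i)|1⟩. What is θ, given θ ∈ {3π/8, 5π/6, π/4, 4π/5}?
3π/8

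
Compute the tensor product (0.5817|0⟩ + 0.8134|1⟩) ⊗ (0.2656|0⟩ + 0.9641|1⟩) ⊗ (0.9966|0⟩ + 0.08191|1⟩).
0.154|000⟩ + 0.01266|001⟩ + 0.5589|010⟩ + 0.04594|011⟩ + 0.2153|100⟩ + 0.0177|101⟩ + 0.7815|110⟩ + 0.06423|111⟩

amp(|b₁b₂…⟩) = product of the factor amplitudes for bits b₁, b₂, …; only kets whose every factor amplitude is nonzero survive.
|000⟩: (0.5817)(0.2656)(0.9966) = 0.154
|001⟩: (0.5817)(0.2656)(0.08191) = 0.01266
|010⟩: (0.5817)(0.9641)(0.9966) = 0.5589
|011⟩: (0.5817)(0.9641)(0.08191) = 0.04594
|100⟩: (0.8134)(0.2656)(0.9966) = 0.2153
|101⟩: (0.8134)(0.2656)(0.08191) = 0.0177
|110⟩: (0.8134)(0.9641)(0.9966) = 0.7815
|111⟩: (0.8134)(0.9641)(0.08191) = 0.06423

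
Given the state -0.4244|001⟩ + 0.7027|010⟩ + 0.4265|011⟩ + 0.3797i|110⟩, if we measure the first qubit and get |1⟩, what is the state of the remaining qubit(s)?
i|10⟩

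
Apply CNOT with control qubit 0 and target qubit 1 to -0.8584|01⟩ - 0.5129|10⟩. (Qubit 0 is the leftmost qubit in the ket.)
-0.8584|01⟩ - 0.5129|11⟩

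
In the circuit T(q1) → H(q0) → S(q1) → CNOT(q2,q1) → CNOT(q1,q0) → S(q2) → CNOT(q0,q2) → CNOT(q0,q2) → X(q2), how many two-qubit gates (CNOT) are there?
4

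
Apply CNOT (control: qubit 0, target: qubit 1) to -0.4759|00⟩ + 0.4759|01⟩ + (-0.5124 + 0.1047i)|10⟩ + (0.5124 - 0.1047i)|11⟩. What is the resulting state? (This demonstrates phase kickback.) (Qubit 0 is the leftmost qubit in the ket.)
-0.4759|00⟩ + 0.4759|01⟩ + (0.5124 - 0.1047i)|10⟩ + (-0.5124 + 0.1047i)|11⟩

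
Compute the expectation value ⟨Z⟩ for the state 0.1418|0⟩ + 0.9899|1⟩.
-0.9598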